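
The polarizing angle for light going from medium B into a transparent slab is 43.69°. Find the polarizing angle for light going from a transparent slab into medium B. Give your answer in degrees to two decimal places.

Reversing the direction swaps n₁ and n₂, so tan θ_B' = 1/tan θ_B and θ_B' = 90° − θ_B.
Hence θ_B' = 90° − 43.69° = 46.31°.

θ_B' ≈ 46.31°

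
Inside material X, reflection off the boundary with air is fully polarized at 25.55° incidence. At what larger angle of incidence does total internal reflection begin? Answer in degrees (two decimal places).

θ_c ≈ 28.56°

From Brewster, n₂/n₁ = tan θ_B = tan 25.55° = 0.4780.
Then sin θ_c = n₂/n₁ = 0.4780, so θ_c = arcsin 0.4780 = 28.56°.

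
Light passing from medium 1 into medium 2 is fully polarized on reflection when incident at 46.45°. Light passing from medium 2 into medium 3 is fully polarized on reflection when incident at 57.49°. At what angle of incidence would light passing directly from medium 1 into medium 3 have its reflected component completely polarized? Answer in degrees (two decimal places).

θ_B ≈ 58.79°

n₂/n₁ = tan 46.45° = 1.0519 and n₃/n₂ = tan 57.49° = 1.5691.
Multiplying, n₃/n₁ = 1.0519 × 1.5691 = 1.6506, and θ_B(1→3) = arctan 1.6506 = 58.79°.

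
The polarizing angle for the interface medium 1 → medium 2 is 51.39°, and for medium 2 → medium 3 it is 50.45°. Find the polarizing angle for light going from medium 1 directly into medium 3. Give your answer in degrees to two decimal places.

tan θ_B(1→2) = n₂/n₁ = tan 51.39° = 1.2522.
tan θ_B(2→3) = n₃/n₂ = tan 50.45° = 1.2109.
Multiplying, n₃/n₁ = 1.2522 × 1.2109 = 1.5164, and θ_B(1→3) = arctan 1.5164 = 56.60°.

θ_B ≈ 56.60°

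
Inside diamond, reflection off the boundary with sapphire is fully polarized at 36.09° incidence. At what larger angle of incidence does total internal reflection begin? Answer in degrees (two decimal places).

θ_c ≈ 46.80°

From Brewster, n₂/n₁ = tan θ_B = tan 36.09° = 0.7289.
Then sin θ_c = n₂/n₁ = 0.7289, so θ_c = arcsin 0.7289 = 46.80°.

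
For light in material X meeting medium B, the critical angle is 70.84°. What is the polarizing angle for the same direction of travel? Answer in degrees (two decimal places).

θ_B ≈ 43.37°

At the critical angle sin θ_c = n₂/n₁, giving n₂/n₁ = sin 70.84° = 0.9446.
Then tan θ_B = n₂/n₁ = 0.9446, so θ_B = arctan 0.9446 = 43.37°.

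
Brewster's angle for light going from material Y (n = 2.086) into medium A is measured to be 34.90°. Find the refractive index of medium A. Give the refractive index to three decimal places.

Brewster's law: tan θ_B = n₂/n₁ (light incident in material Y, refracted into medium A).
n₂ = n₁ tan θ_B = 2.086 × tan 34.90° = 1.455.

n ≈ 1.455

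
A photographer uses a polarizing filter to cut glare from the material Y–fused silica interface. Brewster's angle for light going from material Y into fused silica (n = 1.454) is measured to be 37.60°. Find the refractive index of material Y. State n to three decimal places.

n ≈ 1.888

At Brewster's angle, tan θ_B = n₂/n₁ with n₁ on the incident side (material Y) and n₂ on the transmitted side (fused silica).
n₁ = n₂ / tan θ_B = 1.454 / tan 37.60° = 1.888.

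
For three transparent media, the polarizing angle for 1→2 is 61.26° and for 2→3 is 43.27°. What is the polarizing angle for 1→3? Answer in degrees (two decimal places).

θ_B ≈ 59.78°

n₂/n₁ = tan 61.26° = 1.8235 and n₃/n₂ = tan 43.27° = 0.9414.
n₃/n₁ = 1.7166. Then tan θ_B(1→3) = n₃/n₁, so θ_B(1→3) = arctan(1.7166) = 59.78°.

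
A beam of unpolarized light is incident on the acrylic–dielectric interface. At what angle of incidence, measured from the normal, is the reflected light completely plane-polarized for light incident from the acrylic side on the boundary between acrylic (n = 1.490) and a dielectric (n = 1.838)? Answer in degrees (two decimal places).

θ_B ≈ 50.97°

The reflected p-component vanishes when tan θ_B = n₂/n₁.
Brewster's condition: tan θ_B = n₂/n₁ = 1.838/1.490 = 1.2336. Taking the arctangent, θ_B = 50.97°.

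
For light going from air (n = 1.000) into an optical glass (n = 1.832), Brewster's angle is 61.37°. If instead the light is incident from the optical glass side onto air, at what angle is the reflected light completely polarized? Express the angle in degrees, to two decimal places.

Reversing the direction swaps n₁ and n₂, so tan θ_B' = 1/tan θ_B and θ_B' = 90° − θ_B.
Hence θ_B' = 90° − 61.37° = 28.63°.

θ_B' ≈ 28.63°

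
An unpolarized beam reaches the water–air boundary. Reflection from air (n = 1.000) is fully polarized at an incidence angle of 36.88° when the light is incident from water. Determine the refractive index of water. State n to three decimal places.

n ≈ 1.333

Full polarization of the reflected beam means tan θ_B = n₂/n₁, where n₁ is the incident medium (water).
n₁ = n₂ / tan θ_B = 1.000 / tan 36.88° = 1.333.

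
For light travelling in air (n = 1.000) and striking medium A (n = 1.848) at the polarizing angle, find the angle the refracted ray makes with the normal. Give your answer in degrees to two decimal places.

θ_t ≈ 28.42°

tan θ_B = n₂/n₁ = 1.848/1.000 = 1.8480, so θ_B = 61.58°.
At Brewster's angle the reflected and refracted rays are perpendicular, so θ_t = 90° − θ_B = 90° − 61.58° = 28.42°.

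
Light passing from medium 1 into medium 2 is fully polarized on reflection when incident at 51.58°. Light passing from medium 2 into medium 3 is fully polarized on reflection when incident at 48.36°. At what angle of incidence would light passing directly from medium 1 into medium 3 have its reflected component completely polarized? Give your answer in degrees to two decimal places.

n₂/n₁ = tan 51.58° = 1.2608 and n₃/n₂ = tan 48.36° = 1.1247.
Multiplying, n₃/n₁ = 1.2608 × 1.1247 = 1.4181, and θ_B(1→3) = arctan 1.4181 = 54.81°.

θ_B ≈ 54.81°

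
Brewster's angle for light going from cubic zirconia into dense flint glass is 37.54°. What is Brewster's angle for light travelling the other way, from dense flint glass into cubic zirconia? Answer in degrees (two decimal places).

θ_B' ≈ 52.46°

The two Brewster angles are complementary: θ_B' = 90° − θ_B = 90° − 37.54° = 52.46°.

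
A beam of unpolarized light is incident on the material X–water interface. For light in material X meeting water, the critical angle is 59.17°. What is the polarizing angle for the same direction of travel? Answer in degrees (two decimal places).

n₂/n₁ = sin θ_c = sin 59.17° = 0.8587.
tan θ_B equals the same ratio, so θ_B = arctan(0.8587) = 40.65°.

θ_B ≈ 40.65°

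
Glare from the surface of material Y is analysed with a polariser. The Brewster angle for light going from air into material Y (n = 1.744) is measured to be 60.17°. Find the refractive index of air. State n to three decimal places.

n ≈ 1.000

Full polarization of the reflected beam means tan θ_B = n₂/n₁, where n₁ is the incident medium (air).
n₁ = n₂ / tan θ_B = 1.744 / tan 60.17° = 1.000.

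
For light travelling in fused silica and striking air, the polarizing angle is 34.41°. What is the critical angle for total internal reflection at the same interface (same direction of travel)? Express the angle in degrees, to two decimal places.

tan θ_B = n₂/n₁ = tan 34.41° = 0.6850.
Total internal reflection: sin θ_c = n₂/n₁ = 0.6850.
θ_c = arcsin(0.6850) = 43.23°.

θ_c ≈ 43.23°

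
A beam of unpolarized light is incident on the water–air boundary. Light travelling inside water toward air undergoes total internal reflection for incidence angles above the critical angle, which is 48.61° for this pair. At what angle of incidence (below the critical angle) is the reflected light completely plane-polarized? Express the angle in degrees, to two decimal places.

At the critical angle sin θ_c = n₂/n₁, giving n₂/n₁ = sin 48.61° = 0.7502.
Then tan θ_B = n₂/n₁ = 0.7502, so θ_B = arctan 0.7502 = 36.88°.

θ_B ≈ 36.88°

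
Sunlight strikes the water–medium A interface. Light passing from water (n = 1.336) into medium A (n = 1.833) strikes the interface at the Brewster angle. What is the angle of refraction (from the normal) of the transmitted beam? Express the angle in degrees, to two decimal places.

tan θ_B = n₂/n₁ = 1.833/1.336 = 1.3720, so θ_B = 53.91°.
At Brewster's angle the reflected and refracted rays are perpendicular, so θ_t = 90° − θ_B = 90° − 53.91° = 36.09°.

θ_t ≈ 36.09°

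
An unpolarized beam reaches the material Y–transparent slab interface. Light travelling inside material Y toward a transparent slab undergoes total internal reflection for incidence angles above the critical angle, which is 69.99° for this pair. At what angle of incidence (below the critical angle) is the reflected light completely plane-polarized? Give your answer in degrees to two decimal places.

sin θ_c = n₂/n₁, so n₂/n₁ = sin 69.99° = 0.9396.
Brewster: tan θ_B = n₂/n₁ = 0.9396.
θ_B = arctan(0.9396) = 43.22°.

θ_B ≈ 43.22°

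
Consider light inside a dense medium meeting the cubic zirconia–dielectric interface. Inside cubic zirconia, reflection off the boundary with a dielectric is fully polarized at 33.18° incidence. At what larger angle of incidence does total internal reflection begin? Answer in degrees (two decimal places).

θ_c ≈ 40.84°

tan θ_B = n₂/n₁ = tan 33.18° = 0.6539.
Total internal reflection: sin θ_c = n₂/n₁ = 0.6539.
θ_c = arcsin(0.6539) = 40.84°.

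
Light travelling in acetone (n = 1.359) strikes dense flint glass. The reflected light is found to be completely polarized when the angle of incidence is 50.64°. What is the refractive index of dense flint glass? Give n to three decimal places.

n ≈ 1.657

At Brewster's angle, tan θ_B = n₂/n₁ with n₁ on the incident side (acetone) and n₂ on the transmitted side (dense flint glass).
n₂ = n₁ tan θ_B = 1.359 × tan 50.64° = 1.657.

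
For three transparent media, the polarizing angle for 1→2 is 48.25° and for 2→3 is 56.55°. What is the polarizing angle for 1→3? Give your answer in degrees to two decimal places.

θ_B ≈ 59.47°

n₂/n₁ = tan 48.25° = 1.1204 and n₃/n₂ = tan 56.55° = 1.5137.
Multiplying, n₃/n₁ = 1.1204 × 1.5137 = 1.6960, and θ_B(1→3) = arctan 1.6960 = 59.47°.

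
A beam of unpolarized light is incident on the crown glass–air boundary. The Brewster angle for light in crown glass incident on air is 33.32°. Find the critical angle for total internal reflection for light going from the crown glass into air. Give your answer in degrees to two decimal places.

tan θ_B = n₂/n₁ = tan 33.32° = 0.6574.
Total internal reflection: sin θ_c = n₂/n₁ = 0.6574.
θ_c = arcsin(0.6574) = 41.10°.

θ_c ≈ 41.10°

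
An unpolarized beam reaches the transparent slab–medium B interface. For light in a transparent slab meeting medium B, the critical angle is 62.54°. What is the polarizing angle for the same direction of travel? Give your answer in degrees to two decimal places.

sin θ_c = n₂/n₁, so n₂/n₁ = sin 62.54° = 0.8873.
Brewster: tan θ_B = n₂/n₁ = 0.8873.
θ_B = arctan(0.8873) = 41.58°.

θ_B ≈ 41.58°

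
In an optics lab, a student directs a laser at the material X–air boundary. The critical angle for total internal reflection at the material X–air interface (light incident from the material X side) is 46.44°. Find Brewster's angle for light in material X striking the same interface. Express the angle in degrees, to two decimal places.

θ_B ≈ 35.93°

n₂/n₁ = sin θ_c = sin 46.44° = 0.7247.
tan θ_B equals the same ratio, so θ_B = arctan(0.7247) = 35.93°.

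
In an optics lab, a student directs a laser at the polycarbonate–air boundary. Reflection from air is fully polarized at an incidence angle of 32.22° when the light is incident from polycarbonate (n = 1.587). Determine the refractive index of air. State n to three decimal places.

Full polarization of the reflected beam means tan θ_B = n₂/n₁, where n₁ is the incident medium (polycarbonate).
n₂ = n₁ tan θ_B = 1.587 × tan 32.22° = 1.000.

n ≈ 1.000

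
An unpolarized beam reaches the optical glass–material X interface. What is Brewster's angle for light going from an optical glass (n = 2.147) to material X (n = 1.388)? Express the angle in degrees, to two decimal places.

At Brewster's angle the reflected and refracted rays are perpendicular, which with Snell's law gives tan θ_B = n₂/n₁.
tan θ_B = n₂/n₁ = 1.388/2.147 = 0.6465. Taking the arctangent, θ_B = 32.88°.

θ_B ≈ 32.88°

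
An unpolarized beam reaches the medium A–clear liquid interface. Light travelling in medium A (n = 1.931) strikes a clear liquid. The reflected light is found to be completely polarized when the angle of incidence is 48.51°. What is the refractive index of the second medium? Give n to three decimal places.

Brewster's law: tan θ_B = n₂/n₁ (light incident in medium A, refracted into a clear liquid).
n₂ = n₁ tan θ_B = 1.931 × tan 48.51° = 2.183.

n ≈ 2.183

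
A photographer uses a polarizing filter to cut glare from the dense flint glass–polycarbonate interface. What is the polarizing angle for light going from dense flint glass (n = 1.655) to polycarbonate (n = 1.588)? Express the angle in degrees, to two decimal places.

θ_B ≈ 43.82°

The reflected p-component vanishes when tan θ_B = n₂/n₁.
Here n₂/n₁ = 1.588/1.655 = 0.9595, and Brewster's law gives tan θ_B = n₂/n₁.
θ_B = arctan(0.9595) = 43.82°.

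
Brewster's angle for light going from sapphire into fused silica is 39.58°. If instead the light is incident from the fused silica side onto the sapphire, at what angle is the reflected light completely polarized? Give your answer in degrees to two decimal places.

Reversing the direction swaps n₁ and n₂, so tan θ_B' = 1/tan θ_B and θ_B' = 90° − θ_B.
Hence θ_B' = 90° − 39.58° = 50.42°.

θ_B' ≈ 50.42°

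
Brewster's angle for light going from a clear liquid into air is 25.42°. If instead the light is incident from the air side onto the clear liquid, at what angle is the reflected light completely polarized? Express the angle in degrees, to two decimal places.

θ_B' ≈ 64.58°

tan θ_B' = n₁/n₂ = 1/tan θ_B, so θ_B' = 90° − θ_B.
θ_B' = 90° − 25.42° = 64.58°.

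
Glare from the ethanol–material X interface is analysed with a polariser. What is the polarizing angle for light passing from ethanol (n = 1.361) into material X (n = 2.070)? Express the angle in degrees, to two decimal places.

θ_B ≈ 56.68°

tan θ_B = n₂/n₁ = 2.070/1.361 = 1.5209. Taking the arctangent, θ_B = 56.68°.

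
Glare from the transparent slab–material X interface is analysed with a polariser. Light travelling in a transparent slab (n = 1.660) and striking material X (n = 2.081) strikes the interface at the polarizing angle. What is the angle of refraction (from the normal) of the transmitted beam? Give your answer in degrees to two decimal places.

tan θ_B = n₂/n₁ = 2.081/1.660 = 1.2536, so θ_B = 51.42°.
At Brewster's angle the reflected and refracted rays are perpendicular, so θ_t = 90° − θ_B = 90° − 51.42° = 38.58°.

θ_t ≈ 38.58°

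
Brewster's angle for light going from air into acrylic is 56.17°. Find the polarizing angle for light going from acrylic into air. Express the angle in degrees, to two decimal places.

θ_B' ≈ 33.83°

Reversing the direction swaps n₁ and n₂, so tan θ_B' = 1/tan θ_B and θ_B' = 90° − θ_B.
Hence θ_B' = 90° − 56.17° = 33.83°.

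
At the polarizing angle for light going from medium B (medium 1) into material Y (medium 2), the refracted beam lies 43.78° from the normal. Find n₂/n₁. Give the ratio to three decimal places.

θ_B + θ_t = 90°, so θ_B = 90° − 43.78° = 46.22°.
tan θ_B = n₂/n₁, so n₂/n₁ = tan 46.22° = 1.044.

n₂/n₁ ≈ 1.044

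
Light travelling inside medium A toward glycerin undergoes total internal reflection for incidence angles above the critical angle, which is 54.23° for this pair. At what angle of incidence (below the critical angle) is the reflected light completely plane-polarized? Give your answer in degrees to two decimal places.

θ_B ≈ 39.05°

sin θ_c = n₂/n₁, so n₂/n₁ = sin 54.23° = 0.8114.
Brewster: tan θ_B = n₂/n₁ = 0.8114.
θ_B = arctan(0.8114) = 39.05°.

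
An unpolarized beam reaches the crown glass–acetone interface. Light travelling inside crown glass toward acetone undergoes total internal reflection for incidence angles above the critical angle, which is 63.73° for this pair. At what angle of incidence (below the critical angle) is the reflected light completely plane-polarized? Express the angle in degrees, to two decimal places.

At the critical angle sin θ_c = n₂/n₁, giving n₂/n₁ = sin 63.73° = 0.8967.
Then tan θ_B = n₂/n₁ = 0.8967, so θ_B = arctan 0.8967 = 41.88°.

θ_B ≈ 41.88°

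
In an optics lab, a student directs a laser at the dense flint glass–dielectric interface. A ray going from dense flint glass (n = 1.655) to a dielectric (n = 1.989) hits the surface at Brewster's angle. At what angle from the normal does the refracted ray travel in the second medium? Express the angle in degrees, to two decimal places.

θ_B = arctan(n₂/n₁) = arctan(1.989/1.655) = 50.24°.
At Brewster's angle the reflected and refracted rays are perpendicular, so θ_t = 90° − θ_B = 90° − 50.24° = 39.76°.

θ_t ≈ 39.76°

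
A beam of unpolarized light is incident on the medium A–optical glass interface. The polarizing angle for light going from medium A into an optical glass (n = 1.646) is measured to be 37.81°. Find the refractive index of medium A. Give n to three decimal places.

Brewster's law: tan θ_B = n₂/n₁ (light incident in medium A, refracted into an optical glass).
n₁ = n₂ / tan θ_B = 1.646 / tan 37.81° = 2.121.

n ≈ 2.121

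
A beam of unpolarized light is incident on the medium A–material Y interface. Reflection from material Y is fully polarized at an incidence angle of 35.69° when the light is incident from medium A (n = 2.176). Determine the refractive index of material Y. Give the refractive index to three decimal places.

Brewster's law: tan θ_B = n₂/n₁ (light incident in medium A, refracted into material Y).
n₂ = n₁ tan θ_B = 2.176 × tan 35.69° = 1.563.

n ≈ 1.563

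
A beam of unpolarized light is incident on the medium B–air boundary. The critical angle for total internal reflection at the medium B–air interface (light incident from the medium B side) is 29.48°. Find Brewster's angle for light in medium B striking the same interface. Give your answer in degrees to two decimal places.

θ_B ≈ 26.20°

At the critical angle sin θ_c = n₂/n₁, giving n₂/n₁ = sin 29.48° = 0.4921.
Then tan θ_B = n₂/n₁ = 0.4921, so θ_B = arctan 0.4921 = 26.20°.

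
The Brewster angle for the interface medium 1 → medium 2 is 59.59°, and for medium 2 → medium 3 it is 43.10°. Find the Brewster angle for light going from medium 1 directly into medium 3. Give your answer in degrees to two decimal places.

n₂/n₁ = tan 59.59° = 1.7038 and n₃/n₂ = tan 43.10° = 0.9358.
So n₃/n₁ = (n₂/n₁)(n₃/n₂) = 1.7038 × 0.9358 = 1.5944.
θ_B(1→3) = arctan(1.5944) = 57.90°.

θ_B ≈ 57.90°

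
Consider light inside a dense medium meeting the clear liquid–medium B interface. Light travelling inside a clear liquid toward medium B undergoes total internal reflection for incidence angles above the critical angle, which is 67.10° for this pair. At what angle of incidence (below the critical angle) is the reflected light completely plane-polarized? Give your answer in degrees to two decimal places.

At the critical angle sin θ_c = n₂/n₁, giving n₂/n₁ = sin 67.10° = 0.9212.
Then tan θ_B = n₂/n₁ = 0.9212, so θ_B = arctan 0.9212 = 42.65°.

θ_B ≈ 42.65°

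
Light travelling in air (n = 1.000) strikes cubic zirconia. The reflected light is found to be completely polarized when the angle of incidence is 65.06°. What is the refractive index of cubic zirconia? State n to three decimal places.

Brewster's law: tan θ_B = n₂/n₁ (light incident in air, refracted into cubic zirconia).
n₂ = n₁ tan θ_B = 1.000 × tan 65.06° = 2.150.

n ≈ 2.150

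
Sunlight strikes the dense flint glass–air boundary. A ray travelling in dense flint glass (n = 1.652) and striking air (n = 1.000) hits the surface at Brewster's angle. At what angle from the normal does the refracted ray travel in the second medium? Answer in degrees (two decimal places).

θ_t ≈ 58.81°

θ_B = arctan(n₂/n₁) = arctan(1.000/1.652) = 31.19°.
The refracted ray is perpendicular to the reflected ray, so θ_t = 90° − θ_B = 58.81°.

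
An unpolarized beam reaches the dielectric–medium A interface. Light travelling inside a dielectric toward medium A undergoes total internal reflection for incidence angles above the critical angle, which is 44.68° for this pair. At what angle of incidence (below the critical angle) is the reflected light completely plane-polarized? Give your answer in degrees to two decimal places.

θ_B ≈ 35.11°

sin θ_c = n₂/n₁, so n₂/n₁ = sin 44.68° = 0.7031.
Brewster: tan θ_B = n₂/n₁ = 0.7031.
θ_B = arctan(0.7031) = 35.11°.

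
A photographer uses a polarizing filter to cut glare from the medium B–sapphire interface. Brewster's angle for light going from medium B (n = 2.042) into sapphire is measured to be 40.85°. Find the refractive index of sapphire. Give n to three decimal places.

Full polarization of the reflected beam means tan θ_B = n₂/n₁, where n₁ is the incident medium (medium B).
n₂ = n₁ tan θ_B = 2.042 × tan 40.85° = 1.766.

n ≈ 1.766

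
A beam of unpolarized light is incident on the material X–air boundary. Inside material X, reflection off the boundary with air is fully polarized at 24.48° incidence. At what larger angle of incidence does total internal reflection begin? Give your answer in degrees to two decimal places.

From Brewster, n₂/n₁ = tan θ_B = tan 24.48° = 0.4553.
Then sin θ_c = n₂/n₁ = 0.4553, so θ_c = arcsin 0.4553 = 27.08°.

θ_c ≈ 27.08°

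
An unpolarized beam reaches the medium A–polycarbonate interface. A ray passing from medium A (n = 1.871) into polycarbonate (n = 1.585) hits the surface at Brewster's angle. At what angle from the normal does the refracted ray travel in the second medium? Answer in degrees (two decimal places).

θ_B = arctan(n₂/n₁) = arctan(1.585/1.871) = 40.27°.
The refracted ray is perpendicular to the reflected ray, so θ_t = 90° − θ_B = 49.73°.

θ_t ≈ 49.73°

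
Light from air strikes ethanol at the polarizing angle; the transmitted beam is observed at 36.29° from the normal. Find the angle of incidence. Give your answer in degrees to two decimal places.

At Brewster's angle the reflected and refracted rays are perpendicular, so θ_B + θ_t = 90°.
θ_B = 90° − 36.29° = 53.71°.

θ_B ≈ 53.71°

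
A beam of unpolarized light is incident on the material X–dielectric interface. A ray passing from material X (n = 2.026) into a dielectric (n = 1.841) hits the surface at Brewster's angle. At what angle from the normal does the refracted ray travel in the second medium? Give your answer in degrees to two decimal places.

θ_t ≈ 47.74°

tan θ_B = n₂/n₁ = 1.841/2.026 = 0.9087, so θ_B = 42.26°.
The refracted ray is perpendicular to the reflected ray, so θ_t = 90° − θ_B = 47.74°.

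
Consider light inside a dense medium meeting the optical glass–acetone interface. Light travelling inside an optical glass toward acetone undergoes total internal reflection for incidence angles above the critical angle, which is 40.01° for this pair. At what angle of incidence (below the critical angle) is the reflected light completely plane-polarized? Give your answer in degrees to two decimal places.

θ_B ≈ 32.74°

n₂/n₁ = sin θ_c = sin 40.01° = 0.6429.
tan θ_B equals the same ratio, so θ_B = arctan(0.6429) = 32.74°.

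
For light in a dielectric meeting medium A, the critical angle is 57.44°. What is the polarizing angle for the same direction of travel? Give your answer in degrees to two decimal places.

θ_B ≈ 40.13°

n₂/n₁ = sin θ_c = sin 57.44° = 0.8428.
tan θ_B equals the same ratio, so θ_B = arctan(0.8428) = 40.13°.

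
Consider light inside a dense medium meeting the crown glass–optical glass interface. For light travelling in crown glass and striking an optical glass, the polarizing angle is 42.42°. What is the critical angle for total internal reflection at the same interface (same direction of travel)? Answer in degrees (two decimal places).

From Brewster, n₂/n₁ = tan θ_B = tan 42.42° = 0.9138.
Then sin θ_c = n₂/n₁ = 0.9138, so θ_c = arcsin 0.9138 = 66.03°.

θ_c ≈ 66.03°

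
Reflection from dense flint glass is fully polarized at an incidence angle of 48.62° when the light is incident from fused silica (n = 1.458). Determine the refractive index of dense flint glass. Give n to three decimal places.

n ≈ 1.655

At Brewster's angle, tan θ_B = n₂/n₁ with n₁ on the incident side (fused silica) and n₂ on the transmitted side (dense flint glass).
n₂ = n₁ tan θ_B = 1.458 × tan 48.62° = 1.655.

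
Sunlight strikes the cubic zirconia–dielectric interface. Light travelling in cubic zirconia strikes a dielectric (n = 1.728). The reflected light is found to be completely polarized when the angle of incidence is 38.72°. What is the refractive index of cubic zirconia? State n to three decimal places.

n ≈ 2.155

Full polarization of the reflected beam means tan θ_B = n₂/n₁, where n₁ is the incident medium (cubic zirconia).
n₁ = n₂ / tan θ_B = 1.728 / tan 38.72° = 2.155.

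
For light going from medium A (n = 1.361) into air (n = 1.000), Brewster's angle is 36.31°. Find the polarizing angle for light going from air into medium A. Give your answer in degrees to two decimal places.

Reversing the direction swaps n₁ and n₂, so tan θ_B' = 1/tan θ_B and θ_B' = 90° − θ_B.
Hence θ_B' = 90° − 36.31° = 53.69°.

θ_B' ≈ 53.69°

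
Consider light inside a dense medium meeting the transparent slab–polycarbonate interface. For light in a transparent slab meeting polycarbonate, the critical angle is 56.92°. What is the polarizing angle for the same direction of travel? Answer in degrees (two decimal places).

sin θ_c = n₂/n₁, so n₂/n₁ = sin 56.92° = 0.8379.
Brewster: tan θ_B = n₂/n₁ = 0.8379.
θ_B = arctan(0.8379) = 39.96°.

θ_B ≈ 39.96°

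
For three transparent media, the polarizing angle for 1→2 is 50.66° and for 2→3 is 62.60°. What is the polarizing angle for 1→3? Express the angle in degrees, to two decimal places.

θ_B ≈ 66.98°

Each Brewster angle gives a ratio: n₂/n₁ = tan 50.66° = 1.2200, n₃/n₂ = tan 62.60° = 1.9292.
So n₃/n₁ = (n₂/n₁)(n₃/n₂) = 1.2200 × 1.9292 = 2.3537.
θ_B(1→3) = arctan(2.3537) = 66.98°.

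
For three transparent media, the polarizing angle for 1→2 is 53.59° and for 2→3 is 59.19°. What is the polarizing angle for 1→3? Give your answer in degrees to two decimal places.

tan θ_B(1→2) = n₂/n₁ = tan 53.59° = 1.3559.
tan θ_B(2→3) = n₃/n₂ = tan 59.19° = 1.6769.
n₃/n₁ = 2.2736. Then tan θ_B(1→3) = n₃/n₁, so θ_B(1→3) = arctan(2.2736) = 66.26°.

θ_B ≈ 66.26°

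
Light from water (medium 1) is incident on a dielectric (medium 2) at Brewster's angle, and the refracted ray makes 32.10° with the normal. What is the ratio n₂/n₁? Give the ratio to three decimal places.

θ_B + θ_t = 90°, so θ_B = 90° − 32.10° = 57.90°.
Then n₂/n₁ = tan θ_B = tan 57.90° = 1.594.

n₂/n₁ ≈ 1.594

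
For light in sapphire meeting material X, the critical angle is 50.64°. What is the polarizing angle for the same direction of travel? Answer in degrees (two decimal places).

θ_B ≈ 37.71°

n₂/n₁ = sin θ_c = sin 50.64° = 0.7732.
tan θ_B equals the same ratio, so θ_B = arctan(0.7732) = 37.71°.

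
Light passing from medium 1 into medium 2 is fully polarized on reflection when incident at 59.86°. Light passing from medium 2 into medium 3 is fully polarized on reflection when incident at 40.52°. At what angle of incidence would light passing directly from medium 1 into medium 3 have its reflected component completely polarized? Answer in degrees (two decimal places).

n₂/n₁ = tan 59.86° = 1.7223 and n₃/n₂ = tan 40.52° = 0.8547.
n₃/n₁ = 1.4720. Then tan θ_B(1→3) = n₃/n₁, so θ_B(1→3) = arctan(1.4720) = 55.81°.

θ_B ≈ 55.81°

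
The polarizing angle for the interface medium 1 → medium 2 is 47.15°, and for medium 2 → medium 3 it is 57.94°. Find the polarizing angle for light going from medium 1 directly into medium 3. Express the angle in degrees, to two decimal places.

n₂/n₁ = tan 47.15° = 1.0780 and n₃/n₂ = tan 57.94° = 1.5966.
Multiplying, n₃/n₁ = 1.0780 × 1.5966 = 1.7212, and θ_B(1→3) = arctan 1.7212 = 59.84°.

θ_B ≈ 59.84°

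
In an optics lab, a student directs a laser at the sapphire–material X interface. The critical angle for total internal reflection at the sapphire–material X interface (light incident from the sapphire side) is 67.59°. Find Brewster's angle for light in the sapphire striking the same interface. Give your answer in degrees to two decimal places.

θ_B ≈ 42.75°

At the critical angle sin θ_c = n₂/n₁, giving n₂/n₁ = sin 67.59° = 0.9245.
Then tan θ_B = n₂/n₁ = 0.9245, so θ_B = arctan 0.9245 = 42.75°.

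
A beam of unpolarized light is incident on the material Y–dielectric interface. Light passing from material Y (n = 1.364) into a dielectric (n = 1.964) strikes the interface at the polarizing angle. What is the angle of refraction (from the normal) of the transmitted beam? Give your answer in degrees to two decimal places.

First find Brewster's angle: tan θ_B = 1.964/1.364 = 1.4399, giving θ_B = 55.22°.
The refracted ray is perpendicular to the reflected ray, so θ_t = 90° − θ_B = 34.78°.

θ_t ≈ 34.78°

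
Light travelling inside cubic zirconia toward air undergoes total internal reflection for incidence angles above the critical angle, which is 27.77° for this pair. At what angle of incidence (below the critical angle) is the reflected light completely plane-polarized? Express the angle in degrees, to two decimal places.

θ_B ≈ 24.98°

sin θ_c = n₂/n₁, so n₂/n₁ = sin 27.77° = 0.4659.
Brewster: tan θ_B = n₂/n₁ = 0.4659.
θ_B = arctan(0.4659) = 24.98°.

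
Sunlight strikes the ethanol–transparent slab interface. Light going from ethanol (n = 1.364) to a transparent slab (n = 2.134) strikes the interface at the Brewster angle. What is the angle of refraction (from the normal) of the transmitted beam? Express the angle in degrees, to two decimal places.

tan θ_B = n₂/n₁ = 2.134/1.364 = 1.5645, so θ_B = 57.41°.
At Brewster's angle the reflected and refracted rays are perpendicular, so θ_t = 90° − θ_B = 90° − 57.41° = 32.59°.

θ_t ≈ 32.59°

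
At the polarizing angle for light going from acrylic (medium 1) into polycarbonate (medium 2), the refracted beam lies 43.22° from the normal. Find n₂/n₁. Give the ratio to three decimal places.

At Brewster incidence θ_B = 90° − θ_t = 90° − 43.22° = 46.78°.
Then n₂/n₁ = tan θ_B = tan 46.78° = 1.064.

n₂/n₁ ≈ 1.064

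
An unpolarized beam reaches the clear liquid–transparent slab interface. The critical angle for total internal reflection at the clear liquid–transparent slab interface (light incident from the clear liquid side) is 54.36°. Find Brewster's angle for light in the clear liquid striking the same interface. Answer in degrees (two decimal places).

θ_B ≈ 39.10°

At the critical angle sin θ_c = n₂/n₁, giving n₂/n₁ = sin 54.36° = 0.8127.
Then tan θ_B = n₂/n₁ = 0.8127, so θ_B = arctan 0.8127 = 39.10°.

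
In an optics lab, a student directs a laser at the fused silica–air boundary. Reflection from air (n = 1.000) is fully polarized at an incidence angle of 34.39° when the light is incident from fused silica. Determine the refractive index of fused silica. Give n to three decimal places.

n ≈ 1.461

At Brewster's angle, tan θ_B = n₂/n₁ with n₁ on the incident side (fused silica) and n₂ on the transmitted side (air).
n₁ = n₂ / tan θ_B = 1.000 / tan 34.39° = 1.461.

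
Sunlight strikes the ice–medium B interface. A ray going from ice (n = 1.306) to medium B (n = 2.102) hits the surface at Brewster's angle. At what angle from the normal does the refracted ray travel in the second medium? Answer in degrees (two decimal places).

θ_t ≈ 31.85°

tan θ_B = n₂/n₁ = 2.102/1.306 = 1.6095, so θ_B = 58.15°.
Since θ_B + θ_t = 90° at Brewster incidence, θ_t = 90° − 58.15° = 31.85°.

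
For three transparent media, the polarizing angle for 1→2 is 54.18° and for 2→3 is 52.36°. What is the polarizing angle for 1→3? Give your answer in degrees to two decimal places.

θ_B ≈ 60.90°

n₂/n₁ = tan 54.18° = 1.3855 and n₃/n₂ = tan 52.36° = 1.2967.
n₃/n₁ = 1.7965. Then tan θ_B(1→3) = n₃/n₁, so θ_B(1→3) = arctan(1.7965) = 60.90°.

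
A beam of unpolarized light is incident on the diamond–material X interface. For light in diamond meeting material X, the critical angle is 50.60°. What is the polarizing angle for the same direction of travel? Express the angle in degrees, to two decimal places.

θ_B ≈ 37.69°

At the critical angle sin θ_c = n₂/n₁, giving n₂/n₁ = sin 50.60° = 0.7727.
Then tan θ_B = n₂/n₁ = 0.7727, so θ_B = arctan 0.7727 = 37.69°.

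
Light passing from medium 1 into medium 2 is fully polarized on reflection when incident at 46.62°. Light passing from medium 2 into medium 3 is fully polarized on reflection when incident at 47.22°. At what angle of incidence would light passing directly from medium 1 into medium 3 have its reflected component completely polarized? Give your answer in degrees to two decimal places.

Each Brewster angle gives a ratio: n₂/n₁ = tan 46.62° = 1.0582, n₃/n₂ = tan 47.22° = 1.0807.
So n₃/n₁ = (n₂/n₁)(n₃/n₂) = 1.0582 × 1.0807 = 1.1436.
θ_B(1→3) = arctan(1.1436) = 48.83°.

θ_B ≈ 48.83°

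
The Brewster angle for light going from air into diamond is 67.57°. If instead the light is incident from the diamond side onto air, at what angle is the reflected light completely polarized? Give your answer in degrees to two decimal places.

θ_B' ≈ 22.43°

tan θ_B' = n₁/n₂ = 1/tan θ_B, so θ_B' = 90° − θ_B.
θ_B' = 90° − 67.57° = 22.43°.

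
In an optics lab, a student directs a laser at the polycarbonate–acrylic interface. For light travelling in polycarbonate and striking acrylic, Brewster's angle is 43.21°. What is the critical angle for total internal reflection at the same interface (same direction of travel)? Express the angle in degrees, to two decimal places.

θ_c ≈ 69.95°

tan θ_B = n₂/n₁ = tan 43.21° = 0.9394.
Total internal reflection: sin θ_c = n₂/n₁ = 0.9394.
θ_c = arcsin(0.9394) = 69.95°.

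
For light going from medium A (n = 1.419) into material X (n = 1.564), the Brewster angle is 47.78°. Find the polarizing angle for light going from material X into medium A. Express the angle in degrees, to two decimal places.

tan θ_B' = n₁/n₂ = 1/tan θ_B, so θ_B' = 90° − θ_B.
θ_B' = 90° − 47.78° = 42.22°.

θ_B' ≈ 42.22°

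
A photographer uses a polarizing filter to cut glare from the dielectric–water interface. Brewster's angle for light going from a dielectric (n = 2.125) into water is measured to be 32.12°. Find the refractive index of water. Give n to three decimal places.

n ≈ 1.334

Brewster's law: tan θ_B = n₂/n₁ (light incident in a dielectric, refracted into water).
n₂ = n₁ tan θ_B = 2.125 × tan 32.12° = 1.334.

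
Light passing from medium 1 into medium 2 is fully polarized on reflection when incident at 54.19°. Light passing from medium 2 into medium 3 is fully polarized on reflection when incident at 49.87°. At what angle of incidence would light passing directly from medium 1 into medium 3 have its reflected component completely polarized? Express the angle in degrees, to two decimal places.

θ_B ≈ 58.69°

Each Brewster angle gives a ratio: n₂/n₁ = tan 54.19° = 1.3860, n₃/n₂ = tan 49.87° = 1.1863.
n₃/n₁ = 1.6442. Then tan θ_B(1→3) = n₃/n₁, so θ_B(1→3) = arctan(1.6442) = 58.69°.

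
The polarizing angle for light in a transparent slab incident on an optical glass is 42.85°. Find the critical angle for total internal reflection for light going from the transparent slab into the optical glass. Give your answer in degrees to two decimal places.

θ_c ≈ 68.07°

From Brewster, n₂/n₁ = tan θ_B = tan 42.85° = 0.9276.
Then sin θ_c = n₂/n₁ = 0.9276, so θ_c = arcsin 0.9276 = 68.07°.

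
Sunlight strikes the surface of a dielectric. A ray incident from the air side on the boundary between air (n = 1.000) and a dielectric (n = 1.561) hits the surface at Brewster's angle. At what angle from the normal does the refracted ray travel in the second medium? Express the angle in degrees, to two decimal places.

θ_t ≈ 32.64°

First find Brewster's angle: tan θ_B = 1.561/1.000 = 1.5610, giving θ_B = 57.36°.
Since θ_B + θ_t = 90° at Brewster incidence, θ_t = 90° − 57.36° = 32.64°.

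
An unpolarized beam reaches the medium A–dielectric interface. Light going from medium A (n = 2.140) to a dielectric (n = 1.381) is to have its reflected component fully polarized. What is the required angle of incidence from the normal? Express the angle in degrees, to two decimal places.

θ_B ≈ 32.84°

At Brewster's angle the reflected and refracted rays are perpendicular, which with Snell's law gives tan θ_B = n₂/n₁.
tan θ_B = n₂/n₁ = 1.381/2.140 = 0.6453.
θ_B = arctan(0.6453) = 32.84°.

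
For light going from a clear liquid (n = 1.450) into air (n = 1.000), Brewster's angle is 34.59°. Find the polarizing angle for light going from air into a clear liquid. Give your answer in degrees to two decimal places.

θ_B' ≈ 55.41°

The two Brewster angles are complementary: θ_B' = 90° − θ_B = 90° − 34.59° = 55.41°.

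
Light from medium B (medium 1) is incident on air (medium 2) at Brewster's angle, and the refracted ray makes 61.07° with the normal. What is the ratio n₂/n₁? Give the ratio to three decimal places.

At Brewster incidence θ_B = 90° − θ_t = 90° − 61.07° = 28.93°.
tan θ_B = n₂/n₁, so n₂/n₁ = tan 28.93° = 0.553.

n₂/n₁ ≈ 0.553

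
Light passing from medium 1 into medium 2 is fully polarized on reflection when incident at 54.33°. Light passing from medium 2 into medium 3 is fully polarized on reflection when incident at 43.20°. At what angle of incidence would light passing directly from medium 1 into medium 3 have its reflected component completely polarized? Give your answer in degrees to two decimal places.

Each Brewster angle gives a ratio: n₂/n₁ = tan 54.33° = 1.3932, n₃/n₂ = tan 43.20° = 0.9391.
Multiplying, n₃/n₁ = 1.3932 × 0.9391 = 1.3083, and θ_B(1→3) = arctan 1.3083 = 52.61°.

θ_B ≈ 52.61°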